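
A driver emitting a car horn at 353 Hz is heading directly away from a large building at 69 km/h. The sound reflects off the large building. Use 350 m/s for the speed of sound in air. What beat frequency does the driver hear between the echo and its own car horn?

36.7 Hz

69 km/h = 19.17 m/s.
The large building receives the sound from a moving source: f₁ = f₀ · v/(v + v_e) = 353 × 350/369.17 ≈ 334.7 Hz.
On the return leg the driver is a moving observer: f₂ = f₁ · (v − v_e)/v = 334.7 × 330.83/350 ≈ 316.3 Hz.
Equivalently f₂ = f₀ · (v − v_e)/(v + v_e).
Beat against the emitted tone: |f₂ − f₀| = 2v_e·f₀/(v + v_e) = 2 × 19.17 × 353/369.17 ≈ 36.7 Hz.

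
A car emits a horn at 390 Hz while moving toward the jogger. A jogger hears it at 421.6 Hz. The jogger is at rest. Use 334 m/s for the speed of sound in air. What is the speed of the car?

f' = f · v/(v − v_s) ⇒ v_s = v · |1 − f/f'|.
v_s = 334 × |1 − 390/421.6| = 334 × 0.07495 ≈ 25 m/s.

25 m/s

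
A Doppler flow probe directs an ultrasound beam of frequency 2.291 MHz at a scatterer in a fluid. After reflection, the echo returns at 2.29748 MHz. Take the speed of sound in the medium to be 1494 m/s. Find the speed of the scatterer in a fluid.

Double Doppler shift off a moving reflector: f₂ = f₀ · (v + u)/(v − u) (u > 0 toward emitter).
Rearranging, u = v · (f₂ − f₀)/(f₂ + f₀) = 1494 × 0.00648/4.58848 ≈ 2.11 m/s.
So the scatterer in a fluid is moving at 2.11 m/s toward the emitter.

2.11 m/s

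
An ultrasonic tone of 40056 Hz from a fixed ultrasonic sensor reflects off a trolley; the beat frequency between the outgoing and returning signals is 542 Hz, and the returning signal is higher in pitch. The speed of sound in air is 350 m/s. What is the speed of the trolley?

Double Doppler shift off a moving reflector: f₂ = f₀ · (v + u)/(v − u) (u > 0 toward emitter).
Returning signal is higher, so f₂ = f₀ + Δf = 40056 + 542 = 40598 Hz.
Rearranging, u = v · (f₂ − f₀)/(f₂ + f₀) = 350 × 542/80654 ≈ 2.35 m/s.
So the trolley is moving at 2.35 m/s toward the emitter.

2.35 m/s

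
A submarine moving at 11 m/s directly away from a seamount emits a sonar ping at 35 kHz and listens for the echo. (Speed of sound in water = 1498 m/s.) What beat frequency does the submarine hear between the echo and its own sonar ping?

The seamount receives the sound from a moving source: f₁ = f₀ · v/(v + v_e) = 35 × 1498/1509 ≈ 34.745 kHz.
On the return leg the submarine is a moving observer: f₂ = f₁ · (v − v_e)/v = 34.745 × 1487/1498 ≈ 34.490 kHz.
Equivalently f₂ = f₀ · (v − v_e)/(v + v_e).
Beat against the emitted tone (with f₀ = 35000 Hz): |f₂ − f₀| = 2v_e·f₀/(v + v_e) = 2 × 11 × 35000/1509 ≈ 510 Hz.

510 Hz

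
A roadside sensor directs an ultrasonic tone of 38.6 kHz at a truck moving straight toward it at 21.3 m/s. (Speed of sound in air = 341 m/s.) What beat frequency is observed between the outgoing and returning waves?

5143 Hz

The truck first receives the wave as a moving observer: f₁ = f₀ · (v + u)/v = 38.6 × (341 + 21.3)/341 ≈ 41.01 kHz.
On reflection it acts as a source moving toward the stationary detector: f₂ = f₁ · v/(v − u) = 41.01 × 341/319.7 ≈ 43.74 kHz.
Beat frequency (with f₀ = 38600 Hz): |f₂ − f₀| = 2u·f₀/(v − u) = 2 × 21.3 × 38600/319.7 ≈ 5143 Hz.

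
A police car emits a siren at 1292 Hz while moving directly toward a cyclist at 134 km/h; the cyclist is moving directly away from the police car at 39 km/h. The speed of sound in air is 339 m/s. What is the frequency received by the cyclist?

134 km/h = 37.22 m/s; 39 km/h = 10.83 m/s.
With source approaching and observer receding, f' = f · (v − v_o)/(v − v_s).
f' = 1292 × (339 − 10.83)/(339 − 37.22) = 1292 × 328.17/301.78 ≈ 1405 Hz.

1405 Hz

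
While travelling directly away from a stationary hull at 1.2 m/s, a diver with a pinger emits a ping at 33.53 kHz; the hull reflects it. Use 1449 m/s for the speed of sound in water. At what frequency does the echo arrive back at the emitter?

33.5 kHz

The hull receives the sound from a moving source: f₁ = f₀ · v/(v + v_e) = 33.53 × 1449/1450.2 ≈ 33.5 kHz.
On the return leg the diver with a pinger is a moving observer: f₂ = f₁ · (v − v_e)/v = 33.5 × 1447.8/1449 ≈ 33.5 kHz.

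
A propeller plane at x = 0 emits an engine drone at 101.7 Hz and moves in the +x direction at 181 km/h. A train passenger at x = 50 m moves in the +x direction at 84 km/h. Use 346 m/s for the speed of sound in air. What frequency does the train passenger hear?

181 km/h = 50.28 m/s; 84 km/h = 23.33 m/s.
The observer lies on the +x side, so the source is heading toward the observer and the observer is heading away from the source.
Both move, so f' = f · (v − v_o)/(v − v_s).
f' = 101.7 × (346 − 23.33)/(346 − 50.28) = 101.7 × 322.67/295.72 ≈ 111 Hz.

111 Hz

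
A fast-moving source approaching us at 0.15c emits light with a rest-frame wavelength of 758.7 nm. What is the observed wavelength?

652.3 nm

Relativistic Doppler for wavelength: λ' = λ₀ · √((1 − β)/(1 + β)).
λ' = 758.7 × √(0.8500/1.1500) = 758.7 × 0.85973 ≈ 652.3 nm.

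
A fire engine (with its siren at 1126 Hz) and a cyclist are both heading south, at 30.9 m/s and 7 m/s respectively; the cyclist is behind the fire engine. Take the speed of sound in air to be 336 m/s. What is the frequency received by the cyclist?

The cyclist is behind, so the fire engine is moving away from it while the cyclist is moving toward the fire engine.
With source receding and observer approaching, f' = f · (v + v_o)/(v + v_s).
f' = 1126 × (336 + 7)/(336 + 30.9) = 1126 × 343/366.9 ≈ 1053 Hz.

1053 Hz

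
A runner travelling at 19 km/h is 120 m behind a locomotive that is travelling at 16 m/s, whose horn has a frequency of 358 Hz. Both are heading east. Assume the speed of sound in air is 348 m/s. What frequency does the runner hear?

347 Hz

19 km/h = 5.278 m/s.
The runner is behind, so the locomotive is moving away from it while the runner is moving toward the locomotive.
Both move, so f' = f · (v + v_o)/(v + v_s).
f' = 358 × (348 + 5.278)/(348 + 16) = 358 × 353.28/364 ≈ 347 Hz.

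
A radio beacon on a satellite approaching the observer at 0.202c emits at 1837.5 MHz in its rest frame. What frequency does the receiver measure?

Relativistic Doppler for frequency: f' = f₀ · √((1 + β)/(1 − β)).
f' = 1837.5 × √(1.2020/0.7980) = 1837.5 × 1.22730 ≈ 2255.2 MHz.

2255.2 MHz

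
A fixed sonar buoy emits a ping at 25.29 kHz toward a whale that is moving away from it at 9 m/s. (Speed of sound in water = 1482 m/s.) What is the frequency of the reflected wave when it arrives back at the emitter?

At the whale (a moving observer), f₁ = f₀ · (v − u)/v = 25.29 × 1473/1482 ≈ 25.1 kHz.
The reflection then acts as a moving source: f₂ = f₁ · v/(v + u) ≈ 25.0 kHz.

25.0 kHz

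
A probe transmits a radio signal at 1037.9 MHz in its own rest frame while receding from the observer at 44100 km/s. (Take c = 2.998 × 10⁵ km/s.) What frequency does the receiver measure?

895.0 MHz

β = v/c = 44100/299800 = 0.1471.
Relativistic Doppler for frequency: f' = f₀ · √((1 − β)/(1 + β)).
f' = 1037.9 × √(0.8529/1.1471) = 1037.9 × 0.86228 ≈ 895.0 MHz.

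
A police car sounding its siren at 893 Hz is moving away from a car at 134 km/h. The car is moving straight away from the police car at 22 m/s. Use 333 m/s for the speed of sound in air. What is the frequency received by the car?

134 km/h = 37.22 m/s.
General Doppler shift: f' = f · (v − v_o)/(v + v_s).
f' = 893 × (333 − 22)/(333 + 37.22) = 893 × 311/370.22 ≈ 750 Hz.

750 Hz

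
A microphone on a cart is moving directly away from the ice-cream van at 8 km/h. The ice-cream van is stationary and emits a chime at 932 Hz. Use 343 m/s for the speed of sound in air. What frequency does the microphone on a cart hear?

926 Hz

8 km/h = 2.222 m/s.
Only the observer moves, away from the source, so f' = f · (v − v_o)/v.
f' = 932 × (343 − 2.222)/343 = 932 × 340.78/343 ≈ 926 Hz.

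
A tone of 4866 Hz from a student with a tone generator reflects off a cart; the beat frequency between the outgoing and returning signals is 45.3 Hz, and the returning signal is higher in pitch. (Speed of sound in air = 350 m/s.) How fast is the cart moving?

Double Doppler shift off a moving reflector: f₂ = f₀ · (v + u)/(v − u) (u > 0 toward emitter).
Returning signal is higher, so f₂ = f₀ + Δf = 4866 + 45.3 = 4911.3 Hz.
Rearranging, u = v · (f₂ − f₀)/(f₂ + f₀) = 350 × 45.3/9777.3 ≈ 1.62 m/s.
So the cart is moving at 1.62 m/s toward the emitter.

1.62 m/s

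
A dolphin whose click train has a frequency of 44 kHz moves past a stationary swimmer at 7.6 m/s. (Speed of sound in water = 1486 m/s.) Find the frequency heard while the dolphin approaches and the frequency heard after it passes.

Approaching: f₁ = f · v/(v − v_s) = 44 × 1486/1478.4 ≈ 44.2 kHz.
Receding: f₂ = f · v/(v + v_s) = 44 × 1486/1493.6 ≈ 43.8 kHz.

44.2 kHz approaching; 43.8 kHz receding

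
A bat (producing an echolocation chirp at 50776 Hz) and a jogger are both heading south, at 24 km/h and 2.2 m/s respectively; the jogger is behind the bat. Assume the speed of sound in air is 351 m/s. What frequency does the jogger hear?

50142 Hz

24 km/h = 6.667 m/s.
The jogger is behind, so the bat is moving away from it while the jogger is moving toward the bat.
General Doppler shift: f' = f · (v + v_o)/(v + v_s).
f' = 50776 × (351 + 2.2)/(351 + 6.667) = 50776 × 353.2/357.67 ≈ 50142 Hz.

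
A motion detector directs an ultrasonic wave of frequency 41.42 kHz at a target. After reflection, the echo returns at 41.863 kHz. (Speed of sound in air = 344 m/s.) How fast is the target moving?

Double Doppler shift off a moving reflector: f₂ = f₀ · (v + u)/(v − u) (u > 0 toward emitter).
Rearranging, u = v · (f₂ − f₀)/(f₂ + f₀) = 344 × 0.443/83.283 ≈ 1.83 m/s.
So the target is moving at 1.83 m/s toward the emitter.

1.83 m/s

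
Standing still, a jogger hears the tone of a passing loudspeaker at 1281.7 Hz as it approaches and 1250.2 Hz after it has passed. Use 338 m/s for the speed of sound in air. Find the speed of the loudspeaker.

4.2 m/s

f₁/f₂ = (v + v_s)/(v − v_s), so v_s = v · (f₁ − f₂)/(f₁ + f₂).
v_s = 338 × (1281.7 − 1250.2)/(1281.7 + 1250.2) = 338 × 31.5/2531.9 ≈ 4.2 m/s.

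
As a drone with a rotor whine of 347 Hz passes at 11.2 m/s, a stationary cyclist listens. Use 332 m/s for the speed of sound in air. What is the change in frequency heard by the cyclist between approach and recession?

23.4 Hz

Approaching: f₁ = f · v/(v − v_s) = 347 × 332/320.8 ≈ 359.1 Hz.
Receding: f₂ = f · v/(v + v_s) = 347 × 332/343.2 ≈ 335.7 Hz.
Drop: f₁ − f₂ = 2f·v·v_s/(v² − v_s²) = 2 × 347 × 332 × 11.2/(332² − 11.2²) ≈ 23.4 Hz.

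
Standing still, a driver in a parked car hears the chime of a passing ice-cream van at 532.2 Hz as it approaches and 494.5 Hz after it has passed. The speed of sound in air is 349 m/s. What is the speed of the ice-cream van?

12.8 m/s

f₁/f₂ = (v + v_s)/(v − v_s), so v_s = v · (f₁ − f₂)/(f₁ + f₂).
v_s = 349 × (532.2 − 494.5)/(532.2 + 494.5) = 349 × 37.7/1026.7 ≈ 12.8 m/s.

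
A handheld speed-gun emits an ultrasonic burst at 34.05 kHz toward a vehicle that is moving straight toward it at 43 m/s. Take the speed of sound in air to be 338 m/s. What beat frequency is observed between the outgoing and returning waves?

9926 Hz

The vehicle first receives the wave as a moving observer: f₁ = f₀ · (v + u)/v = 34.05 × (338 + 43)/338 ≈ 38.38 kHz.
The reflection then acts as a moving source: f₂ = f₁ · v/(v − u) ≈ 43.98 kHz.
Equivalently f₂ = f₀ · (v + u)/(v − u).
Beat frequency (with f₀ = 34050 Hz): |f₂ − f₀| = 2u·f₀/(v − u) = 2 × 43 × 34050/295 ≈ 9926 Hz.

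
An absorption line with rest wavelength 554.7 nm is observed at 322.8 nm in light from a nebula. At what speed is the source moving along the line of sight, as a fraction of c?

0.494c

λ'/λ₀ = 0.5819 < 1 (blueshift), so the source is approaching.
λ'/λ₀ = √((1 − β)/(1 + β)) for an approaching source ⇒ β = (1 − r²)/(1 + r²) with r = λ'/λ₀.
β = (1 − 0.3386)/(1 + 0.3386) ≈ 0.494.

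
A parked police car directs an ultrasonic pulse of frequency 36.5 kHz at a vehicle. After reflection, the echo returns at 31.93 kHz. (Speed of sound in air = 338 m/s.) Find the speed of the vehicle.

Double Doppler shift off a moving reflector: f₂ = f₀ · (v + u)/(v − u) (u > 0 toward emitter).
Rearranging, u = v · (f₂ − f₀)/(f₂ + f₀) = 338 × -4.57/68.43 ≈ -22.6 m/s.
So the vehicle is moving at 22.6 m/s away from the emitter.

22.6 m/s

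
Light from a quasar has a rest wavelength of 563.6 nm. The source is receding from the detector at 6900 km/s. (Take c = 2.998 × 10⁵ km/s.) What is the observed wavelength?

β = v/c = 6900/299800 = 0.0230.
Relativistic Doppler for wavelength: λ' = λ₀ · √((1 + β)/(1 − β)).
λ' = 563.6 × √(1.0230/0.9770) = 563.6 × 1.02329 ≈ 576.7 nm.

576.7 nm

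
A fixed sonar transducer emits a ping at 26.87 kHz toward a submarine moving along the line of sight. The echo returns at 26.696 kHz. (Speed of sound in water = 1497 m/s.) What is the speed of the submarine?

Double Doppler shift off a moving reflector: f₂ = f₀ · (v + u)/(v − u) (u > 0 toward emitter).
Rearranging, u = v · (f₂ − f₀)/(f₂ + f₀) = 1497 × -0.174/53.566 ≈ -4.9 m/s.
So the submarine is moving at 4.9 m/s away from the emitter.

4.9 m/s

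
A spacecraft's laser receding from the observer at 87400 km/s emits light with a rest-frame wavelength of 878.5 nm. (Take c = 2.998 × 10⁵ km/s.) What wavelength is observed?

β = v/c = 87400/299800 = 0.2915.
Relativistic Doppler for wavelength: λ' = λ₀ · √((1 + β)/(1 − β)).
λ' = 878.5 × √(1.2915/0.7085) = 878.5 × 1.35018 ≈ 1186.1 nm.

1186.1 nm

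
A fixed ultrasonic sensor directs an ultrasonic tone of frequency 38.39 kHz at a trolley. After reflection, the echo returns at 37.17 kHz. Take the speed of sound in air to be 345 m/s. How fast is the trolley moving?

Double Doppler shift off a moving reflector: f₂ = f₀ · (v + u)/(v − u) (u > 0 toward emitter).
Rearranging, u = v · (f₂ − f₀)/(f₂ + f₀) = 345 × -1.22/75.56 ≈ -5.6 m/s.
So the trolley is moving at 5.6 m/s away from the emitter.

5.6 m/s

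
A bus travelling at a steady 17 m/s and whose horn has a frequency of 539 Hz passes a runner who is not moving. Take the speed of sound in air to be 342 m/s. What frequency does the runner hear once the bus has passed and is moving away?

513 Hz

Receding: f₂ = f · v/(v + v_s) = 539 × 342/359 ≈ 513 Hz.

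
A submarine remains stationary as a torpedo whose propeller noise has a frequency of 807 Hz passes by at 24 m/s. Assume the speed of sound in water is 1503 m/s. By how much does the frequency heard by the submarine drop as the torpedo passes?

Approaching: f₁ = f · v/(v − v_s) = 807 × 1503/1479 ≈ 820.1 Hz.
Receding: f₂ = f · v/(v + v_s) = 807 × 1503/1527 ≈ 794.3 Hz.
Drop: f₁ − f₂ = 2f·v·v_s/(v² − v_s²) = 2 × 807 × 1503 × 24/(1503² − 24²) ≈ 25.8 Hz.

25.8 Hz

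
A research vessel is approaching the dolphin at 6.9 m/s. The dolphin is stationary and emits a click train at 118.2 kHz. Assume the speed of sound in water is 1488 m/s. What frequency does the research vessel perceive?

118.7 kHz

Only the observer moves, toward the source, so f' = f · (v + v_o)/v.
f' = 118.2 × (1488 + 6.9)/1488 = 118.2 × 1494.9/1488 ≈ 118.7 kHz.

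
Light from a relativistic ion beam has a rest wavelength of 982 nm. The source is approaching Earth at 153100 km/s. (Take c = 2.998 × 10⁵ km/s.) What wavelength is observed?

β = v/c = 153100/299800 = 0.5107.
Relativistic Doppler for wavelength: λ' = λ₀ · √((1 − β)/(1 + β)).
λ' = 982 × √(0.4893/1.5107) = 982 × 0.56913 ≈ 558.9 nm.

558.9 nm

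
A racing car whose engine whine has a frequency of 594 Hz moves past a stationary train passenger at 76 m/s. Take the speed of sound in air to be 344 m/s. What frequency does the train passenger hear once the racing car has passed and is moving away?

487 Hz

Receding: f₂ = f · v/(v + v_s) = 594 × 344/420 ≈ 487 Hz.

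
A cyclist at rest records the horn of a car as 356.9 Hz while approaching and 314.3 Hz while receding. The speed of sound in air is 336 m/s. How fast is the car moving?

f₁/f₂ = (v + v_s)/(v − v_s), so v_s = v · (f₁ − f₂)/(f₁ + f₂).
v_s = 336 × (356.9 − 314.3)/(356.9 + 314.3) = 336 × 42.6/671.2 ≈ 21.3 m/s.

21.3 m/s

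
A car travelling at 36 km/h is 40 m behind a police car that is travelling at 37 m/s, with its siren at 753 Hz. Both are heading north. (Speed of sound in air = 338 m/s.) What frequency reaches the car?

699 Hz

36 km/h = 10 m/s.
The car is behind, so the police car is moving away from it while the car is moving toward the police car.
Both move, so f' = f · (v + v_o)/(v + v_s).
f' = 753 × (338 + 10)/(338 + 37) = 753 × 348/375 ≈ 699 Hz.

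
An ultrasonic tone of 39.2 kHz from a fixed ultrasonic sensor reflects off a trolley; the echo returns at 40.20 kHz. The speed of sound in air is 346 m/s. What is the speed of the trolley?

Double Doppler shift off a moving reflector: f₂ = f₀ · (v + u)/(v − u) (u > 0 toward emitter).
Rearranging, u = v · (f₂ − f₀)/(f₂ + f₀) = 346 × 1.00/79.40 ≈ 4.4 m/s.
So the trolley is moving at 4.4 m/s toward the emitter.

4.4 m/s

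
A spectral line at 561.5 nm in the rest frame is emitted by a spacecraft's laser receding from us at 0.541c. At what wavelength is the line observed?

1028.8 nm

Relativistic Doppler for wavelength: λ' = λ₀ · √((1 + β)/(1 − β)).
λ' = 561.5 × √(1.5410/0.4590) = 561.5 × 1.83229 ≈ 1028.8 nm.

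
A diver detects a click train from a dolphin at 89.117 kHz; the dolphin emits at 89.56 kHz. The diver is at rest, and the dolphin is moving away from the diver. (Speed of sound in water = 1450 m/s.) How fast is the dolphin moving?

7.2 m/s

f' = f · v/(v + v_s) ⇒ v_s = v · |1 − f/f'|.
v_s = 1450 × |1 − 89.56/89.117| = 1450 × 0.004971 ≈ 7.2 m/s.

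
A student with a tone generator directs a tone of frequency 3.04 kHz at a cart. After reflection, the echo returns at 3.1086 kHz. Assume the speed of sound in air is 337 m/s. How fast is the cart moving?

Double Doppler shift off a moving reflector: f₂ = f₀ · (v + u)/(v − u) (u > 0 toward emitter).
Rearranging, u = v · (f₂ − f₀)/(f₂ + f₀) = 337 × 0.0686/6.1486 ≈ 3.8 m/s.
So the cart is moving at 3.8 m/s toward the emitter.

3.8 m/s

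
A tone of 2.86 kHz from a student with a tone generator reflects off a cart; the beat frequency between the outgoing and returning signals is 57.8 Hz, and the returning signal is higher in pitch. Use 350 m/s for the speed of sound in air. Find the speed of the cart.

3.5 m/s

Double Doppler shift off a moving reflector: f₂ = f₀ · (v + u)/(v − u) (u > 0 toward emitter).
Returning signal is higher, so f₂ = f₀ + Δf = 2860 + 57.8 = 2917.8 Hz.
Rearranging, u = v · (f₂ − f₀)/(f₂ + f₀) = 350 × 57.8/5777.8 ≈ 3.5 m/s.
So the cart is moving at 3.5 m/s toward the emitter.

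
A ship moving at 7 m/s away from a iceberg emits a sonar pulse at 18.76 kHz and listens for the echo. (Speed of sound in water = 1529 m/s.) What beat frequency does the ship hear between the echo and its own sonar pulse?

171 Hz

The iceberg receives the sound from a moving source: f₁ = f₀ · v/(v + v_e) = 18.76 × 1529/1536 ≈ 18.6745 kHz.
On the return leg the ship is a moving observer: f₂ = f₁ · (v − v_e)/v = 18.6745 × 1522/1529 ≈ 18.5890 kHz.
Equivalently f₂ = f₀ · (v − v_e)/(v + v_e).
Beat against the emitted tone (with f₀ = 18760 Hz): |f₂ − f₀| = 2v_e·f₀/(v + v_e) = 2 × 7 × 18760/1536 ≈ 171 Hz.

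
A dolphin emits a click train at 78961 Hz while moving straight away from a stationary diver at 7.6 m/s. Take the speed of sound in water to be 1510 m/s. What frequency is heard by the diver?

78566 Hz

Moving source, stationary observer: f' = f · v/(v + v_s) since the source is receding.
f' = 78961 × 1510/(1510 + 7.6) = 78961 × 1510/1518 ≈ 78566 Hz.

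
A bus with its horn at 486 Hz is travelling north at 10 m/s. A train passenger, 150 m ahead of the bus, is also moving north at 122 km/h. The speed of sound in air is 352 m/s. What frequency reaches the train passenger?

452 Hz

122 km/h = 33.89 m/s.
The train passenger is ahead, so the bus is moving toward it while the train passenger is moving away from the bus.
Both move, so f' = f · (v − v_o)/(v − v_s).
f' = 486 × (352 − 33.89)/(352 − 10) = 486 × 318.11/342 ≈ 452 Hz.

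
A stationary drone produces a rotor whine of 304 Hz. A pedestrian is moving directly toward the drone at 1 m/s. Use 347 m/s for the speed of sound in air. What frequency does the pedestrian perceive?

305 Hz

Only the observer moves, toward the source, so f' = f · (v + v_o)/v.
f' = 304 × (347 + 1)/347 = 304 × 348/347 ≈ 305 Hz.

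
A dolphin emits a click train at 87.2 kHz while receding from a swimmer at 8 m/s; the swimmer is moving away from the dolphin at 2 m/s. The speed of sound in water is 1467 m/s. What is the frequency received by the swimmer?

86.6 kHz

General Doppler shift: f' = f · (v − v_o)/(v + v_s).
f' = 87.2 × (1467 − 2)/(1467 + 8) = 87.2 × 1465/1475 ≈ 86.6 kHz.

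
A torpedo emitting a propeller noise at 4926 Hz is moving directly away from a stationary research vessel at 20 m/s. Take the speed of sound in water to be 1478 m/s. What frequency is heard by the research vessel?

Moving source, stationary observer: f' = f · v/(v + v_s) since the source is receding.
f' = 4926 × 1478/(1478 + 20) = 4926 × 1478/1498 ≈ 4860 Hz.

4860 Hz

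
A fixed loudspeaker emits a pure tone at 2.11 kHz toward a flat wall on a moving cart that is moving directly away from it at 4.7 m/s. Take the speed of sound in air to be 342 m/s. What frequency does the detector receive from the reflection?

2.05 kHz

At the flat wall on a moving cart (a moving observer), f₁ = f₀ · (v − u)/v = 2.11 × 337.3/342 ≈ 2.08 kHz.
The reflection then acts as a moving source: f₂ = f₁ · v/(v + u) ≈ 2.05 kHz.
Equivalently f₂ = f₀ · (v − u)/(v + u).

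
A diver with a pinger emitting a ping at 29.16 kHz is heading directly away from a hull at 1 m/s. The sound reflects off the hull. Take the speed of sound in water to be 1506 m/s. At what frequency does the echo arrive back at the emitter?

The hull receives the sound from a moving source: f₁ = f₀ · v/(v + v_e) = 29.16 × 1506/1507 ≈ 29.1 kHz.
On the return leg the diver with a pinger is a moving observer: f₂ = f₁ · (v − v_e)/v = 29.1 × 1505/1506 ≈ 29.1 kHz.

29.1 kHz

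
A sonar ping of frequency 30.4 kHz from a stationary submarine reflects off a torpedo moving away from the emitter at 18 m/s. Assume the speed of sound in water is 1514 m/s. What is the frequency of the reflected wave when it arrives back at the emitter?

29.7 kHz

At the torpedo (a moving observer), f₁ = f₀ · (v − u)/v = 30.4 × 1496/1514 ≈ 30.0 kHz.
The reflection then acts as a moving source: f₂ = f₁ · v/(v + u) ≈ 29.7 kHz.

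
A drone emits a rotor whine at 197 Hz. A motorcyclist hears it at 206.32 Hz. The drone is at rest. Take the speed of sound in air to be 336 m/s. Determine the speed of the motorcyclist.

f' > f, so the motorcyclist is approaching.
f' = f · (v + v_o)/v ⇒ v_o = v · |f'/f − 1|.
v_o = 336 × |206.32/197 − 1| = 336 × 0.04731 ≈ 15.9 m/s.

15.9 m/s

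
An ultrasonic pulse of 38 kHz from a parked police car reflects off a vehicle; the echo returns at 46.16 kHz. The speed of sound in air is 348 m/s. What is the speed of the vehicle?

34 m/s

Double Doppler shift off a moving reflector: f₂ = f₀ · (v + u)/(v − u) (u > 0 toward emitter).
Rearranging, u = v · (f₂ − f₀)/(f₂ + f₀) = 348 × 8.16/84.16 ≈ 34 m/s.
So the vehicle is moving at 34 m/s toward the emitter.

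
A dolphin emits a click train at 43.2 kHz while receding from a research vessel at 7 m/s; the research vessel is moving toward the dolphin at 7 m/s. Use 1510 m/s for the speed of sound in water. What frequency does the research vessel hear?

Both move, so f' = f · (v + v_o)/(v + v_s).
f' = 43.2 × (1510 + 7)/(1510 + 7) = 43.2 × 1517/1517 ≈ 43.2 kHz.

43.2 kHz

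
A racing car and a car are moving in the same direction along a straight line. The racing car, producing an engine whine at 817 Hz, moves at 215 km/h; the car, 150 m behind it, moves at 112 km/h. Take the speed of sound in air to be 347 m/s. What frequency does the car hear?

215 km/h = 59.72 m/s; 112 km/h = 31.11 m/s.
The car is behind, so the racing car is moving away from it while the car is moving toward the racing car.
With source receding and observer approaching, f' = f · (v + v_o)/(v + v_s).
f' = 817 × (347 + 31.11)/(347 + 59.72) = 817 × 378.11/406.72 ≈ 760 Hz.

760 Hz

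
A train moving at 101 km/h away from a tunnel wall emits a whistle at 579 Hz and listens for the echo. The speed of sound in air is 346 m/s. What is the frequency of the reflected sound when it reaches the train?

101 km/h = 28.06 m/s.
The tunnel wall receives the sound from a moving source: f₁ = f₀ · v/(v + v_e) = 579 × 346/374.06 ≈ 536 Hz.
On the return leg the train is a moving observer: f₂ = f₁ · (v − v_e)/v = 536 × 317.94/346 ≈ 492 Hz.

492 Hz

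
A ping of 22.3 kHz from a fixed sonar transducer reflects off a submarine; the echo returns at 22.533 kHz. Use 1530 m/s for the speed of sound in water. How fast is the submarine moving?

8.0 m/s

Double Doppler shift off a moving reflector: f₂ = f₀ · (v + u)/(v − u) (u > 0 toward emitter).
Rearranging, u = v · (f₂ − f₀)/(f₂ + f₀) = 1530 × 0.233/44.833 ≈ 8.0 m/s.
So the submarine is moving at 8.0 m/s toward the emitter.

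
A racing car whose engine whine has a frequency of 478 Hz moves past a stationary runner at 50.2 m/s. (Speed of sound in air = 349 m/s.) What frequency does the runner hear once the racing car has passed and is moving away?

418 Hz

Receding: f₂ = f · v/(v + v_s) = 478 × 349/399.2 ≈ 418 Hz.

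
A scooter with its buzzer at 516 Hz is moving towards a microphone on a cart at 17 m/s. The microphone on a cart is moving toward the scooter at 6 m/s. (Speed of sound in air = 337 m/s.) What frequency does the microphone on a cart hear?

553 Hz

Both move, so f' = f · (v + v_o)/(v − v_s).
f' = 516 × (337 + 6)/(337 − 17) = 516 × 343/320 ≈ 553 Hz.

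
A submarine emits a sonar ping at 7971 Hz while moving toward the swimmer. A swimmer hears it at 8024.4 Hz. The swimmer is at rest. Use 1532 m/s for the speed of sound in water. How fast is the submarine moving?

f' = f · v/(v − v_s) ⇒ v_s = v · |1 − f/f'|.
v_s = 1532 × |1 − 7971/8024.4| = 1532 × 0.006655 ≈ 10.2 m/s.

10.2 m/s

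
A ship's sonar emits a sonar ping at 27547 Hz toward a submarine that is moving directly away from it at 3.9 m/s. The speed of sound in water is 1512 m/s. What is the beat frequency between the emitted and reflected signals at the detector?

142 Hz

The submarine first receives the wave as a moving observer: f₁ = f₀ · (v − u)/v = 27547 × (1512 − 3.9)/1512 ≈ 27475.9 Hz.
On reflection it acts as a source moving away from the stationary detector: f₂ = f₁ · v/(v + u) = 27475.9 × 1512/1515.9 ≈ 27405.3 Hz.
Equivalently f₂ = f₀ · (v − u)/(v + u).
Beat frequency: |f₂ − f₀| = 2u·f₀/(v + u) = 2 × 3.9 × 27547/1515.9 ≈ 142 Hz.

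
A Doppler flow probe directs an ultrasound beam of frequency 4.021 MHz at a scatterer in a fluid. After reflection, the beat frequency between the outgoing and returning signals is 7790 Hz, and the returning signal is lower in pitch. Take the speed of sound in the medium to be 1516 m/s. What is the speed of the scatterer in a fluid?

Double Doppler shift off a moving reflector: f₂ = f₀ · (v + u)/(v − u) (u > 0 toward emitter).
Returning signal is lower, so f₂ = f₀ − Δf = 4021000 − 7790 = 4013210 Hz.
Rearranging, u = v · (f₂ − f₀)/(f₂ + f₀) = 1516 × -7790/8034210 ≈ -1.47 m/s.
So the scatterer in a fluid is moving at 1.47 m/s away from the emitter.

1.47 m/s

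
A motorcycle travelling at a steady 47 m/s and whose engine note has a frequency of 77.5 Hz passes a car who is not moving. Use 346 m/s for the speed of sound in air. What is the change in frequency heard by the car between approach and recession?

Approaching: f₁ = f · v/(v − v_s) = 77.5 × 346/299 ≈ 89.7 Hz.
Receding: f₂ = f · v/(v + v_s) = 77.5 × 346/393 ≈ 68.2 Hz.
Drop: f₁ − f₂ = 2f·v·v_s/(v² − v_s²) = 2 × 77.5 × 346 × 47/(346² − 47²) ≈ 21.5 Hz.

21.5 Hz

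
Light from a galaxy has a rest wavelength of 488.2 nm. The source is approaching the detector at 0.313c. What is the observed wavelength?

Relativistic Doppler for wavelength: λ' = λ₀ · √((1 − β)/(1 + β)).
λ' = 488.2 × √(0.6870/1.3130) = 488.2 × 0.72335 ≈ 353.1 nm.

353.1 nm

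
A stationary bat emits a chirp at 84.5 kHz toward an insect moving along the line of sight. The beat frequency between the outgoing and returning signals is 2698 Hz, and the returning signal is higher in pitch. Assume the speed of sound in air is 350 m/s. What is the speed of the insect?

Double Doppler shift off a moving reflector: f₂ = f₀ · (v + u)/(v − u) (u > 0 toward emitter).
Returning signal is higher, so f₂ = f₀ + Δf = 84500 + 2698 = 87198 Hz.
Rearranging, u = v · (f₂ − f₀)/(f₂ + f₀) = 350 × 2698/171698 ≈ 5.5 m/s.
So the insect is moving at 5.5 m/s toward the emitter.

5.5 m/s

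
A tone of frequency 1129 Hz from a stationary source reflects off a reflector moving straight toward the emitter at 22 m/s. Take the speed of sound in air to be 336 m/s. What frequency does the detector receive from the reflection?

1287 Hz

The reflector first receives the wave as a moving observer: f₁ = f₀ · (v + u)/v = 1129 × (336 + 22)/336 ≈ 1203 Hz.
The reflection then acts as a moving source: f₂ = f₁ · v/(v − u) ≈ 1287 Hz.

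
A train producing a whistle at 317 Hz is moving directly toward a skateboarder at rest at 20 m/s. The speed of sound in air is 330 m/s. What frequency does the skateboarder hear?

Only the source moves, toward the listener, so f' = f · v/(v − v_s).
f' = 317 × 330/(330 − 20) = 317 × 330/310 ≈ 337 Hz.

337 Hz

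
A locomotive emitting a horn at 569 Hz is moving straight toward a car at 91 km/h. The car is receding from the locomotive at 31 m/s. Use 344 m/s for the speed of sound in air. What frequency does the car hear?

91 km/h = 25.28 m/s.
Both move, so f' = f · (v − v_o)/(v − v_s).
f' = 569 × (344 − 31)/(344 − 25.28) = 569 × 313/318.72 ≈ 559 Hz.

559 Hz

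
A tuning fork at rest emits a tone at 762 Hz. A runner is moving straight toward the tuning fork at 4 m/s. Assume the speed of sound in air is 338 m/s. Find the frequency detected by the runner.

771 Hz

Moving observer, stationary source: f' = f · (v + v_o)/v.
f' = 762 × (338 + 4)/338 = 762 × 342/338 ≈ 771 Hz.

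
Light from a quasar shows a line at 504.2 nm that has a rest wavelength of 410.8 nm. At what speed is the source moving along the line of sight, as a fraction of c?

0.202

λ'/λ₀ = 1.2274 > 1 (redshift), so the source is receding.
λ'/λ₀ = √((1 + β)/(1 − β)) for a receding source ⇒ β = (r² − 1)/(r² + 1) with r = λ'/λ₀.
β = (1.5064 − 1)/(1.5064 + 1) ≈ 0.202.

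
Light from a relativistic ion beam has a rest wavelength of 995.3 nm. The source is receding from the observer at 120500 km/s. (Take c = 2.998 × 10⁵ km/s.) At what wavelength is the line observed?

1523.9 nm

β = v/c = 120500/299800 = 0.4019.
Relativistic Doppler for wavelength: λ' = λ₀ · √((1 + β)/(1 − β)).
λ' = 995.3 × √(1.4019/0.5981) = 995.3 × 1.53105 ≈ 1523.9 nm.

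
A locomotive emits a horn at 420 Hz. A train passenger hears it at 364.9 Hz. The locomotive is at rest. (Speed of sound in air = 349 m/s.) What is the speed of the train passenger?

f' < f, so the train passenger is receding.
f' = f · (v − v_o)/v ⇒ v_o = v · |f'/f − 1|.
v_o = 349 × |364.9/420 − 1| = 349 × 0.1312 ≈ 46 m/s.

46 m/s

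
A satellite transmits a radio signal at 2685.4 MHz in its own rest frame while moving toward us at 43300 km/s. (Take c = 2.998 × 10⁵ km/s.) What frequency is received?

3105.8 MHz

β = v/c = 43300/299800 = 0.1444.
Relativistic Doppler for frequency: f' = f₀ · √((1 + β)/(1 − β)).
f' = 2685.4 × √(1.1444/0.8556) = 2685.4 × 1.15656 ≈ 3105.8 MHz.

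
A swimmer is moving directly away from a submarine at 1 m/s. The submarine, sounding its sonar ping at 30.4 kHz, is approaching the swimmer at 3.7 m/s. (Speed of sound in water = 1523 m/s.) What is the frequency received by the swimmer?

General Doppler shift: f' = f · (v − v_o)/(v − v_s).
f' = 30.4 × (1523 − 1)/(1523 − 3.7) = 30.4 × 1522/1519.3 ≈ 30.5 kHz.

30.5 kHz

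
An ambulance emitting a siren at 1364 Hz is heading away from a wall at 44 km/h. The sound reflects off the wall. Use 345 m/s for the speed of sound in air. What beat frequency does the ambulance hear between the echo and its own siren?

93 Hz

44 km/h = 12.22 m/s.
The wall receives the sound from a moving source: f₁ = f₀ · v/(v + v_e) = 1364 × 345/357.22 ≈ 1317.3 Hz.
On the return leg the ambulance is a moving observer: f₂ = f₁ · (v − v_e)/v = 1317.3 × 332.78/345 ≈ 1270.7 Hz.
Equivalently f₂ = f₀ · (v − v_e)/(v + v_e).
Beat against the emitted tone: |f₂ − f₀| = 2v_e·f₀/(v + v_e) = 2 × 12.22 × 1364/357.22 ≈ 93 Hz.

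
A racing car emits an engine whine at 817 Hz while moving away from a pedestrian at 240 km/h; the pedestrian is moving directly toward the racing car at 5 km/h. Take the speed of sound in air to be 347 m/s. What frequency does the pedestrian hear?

240 km/h = 66.67 m/s; 5 km/h = 1.389 m/s.
With source receding and observer approaching, f' = f · (v + v_o)/(v + v_s).
f' = 817 × (347 + 1.389)/(347 + 66.67) = 817 × 348.39/413.67 ≈ 688 Hz.

688 Hz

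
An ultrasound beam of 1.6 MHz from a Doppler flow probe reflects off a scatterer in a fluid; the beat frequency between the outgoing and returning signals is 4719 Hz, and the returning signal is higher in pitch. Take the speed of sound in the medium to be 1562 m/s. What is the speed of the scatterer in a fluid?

2.30 m/s

Double Doppler shift off a moving reflector: f₂ = f₀ · (v + u)/(v − u) (u > 0 toward emitter).
Returning signal is higher, so f₂ = f₀ + Δf = 1600000 + 4719 = 1604719 Hz.
Rearranging, u = v · (f₂ − f₀)/(f₂ + f₀) = 1562 × 4719/3204719 ≈ 2.30 m/s.
So the scatterer in a fluid is moving at 2.30 m/s toward the emitter.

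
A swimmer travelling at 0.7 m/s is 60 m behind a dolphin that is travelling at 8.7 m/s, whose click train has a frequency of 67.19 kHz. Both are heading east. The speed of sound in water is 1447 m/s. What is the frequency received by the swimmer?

66.8 kHz

The swimmer is behind, so the dolphin is moving away from it while the swimmer is moving toward the dolphin.
General Doppler shift: f' = f · (v + v_o)/(v + v_s).
f' = 67.19 × (1447 + 0.7)/(1447 + 8.7) = 67.19 × 1447.7/1455.7 ≈ 66.8 kHz.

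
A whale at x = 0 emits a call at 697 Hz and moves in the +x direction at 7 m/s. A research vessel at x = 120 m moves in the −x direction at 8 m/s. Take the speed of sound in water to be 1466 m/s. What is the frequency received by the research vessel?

704 Hz

The observer lies on the +x side, so the source is heading toward the observer and the observer is heading toward the source.
General Doppler shift: f' = f · (v + v_o)/(v − v_s).
f' = 697 × (1466 + 8)/(1466 − 7) = 697 × 1474/1459 ≈ 704 Hz.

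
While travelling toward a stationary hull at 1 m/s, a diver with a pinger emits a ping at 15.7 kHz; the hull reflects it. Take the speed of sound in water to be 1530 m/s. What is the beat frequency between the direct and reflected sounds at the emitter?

The hull receives the sound from a moving source: f₁ = f₀ · v/(v − v_e) = 15.7 × 1530/1529 ≈ 15.7103 kHz.
On the return leg the diver with a pinger is a moving observer: f₂ = f₁ · (v + v_e)/v = 15.7103 × 1531/1530 ≈ 15.7205 kHz.
Equivalently f₂ = f₀ · (v + v_e)/(v − v_e).
Beat against the emitted tone (with f₀ = 15700 Hz): |f₂ − f₀| = 2v_e·f₀/(v − v_e) = 2 × 1 × 15700/1529 ≈ 20.5 Hz.

20.5 Hz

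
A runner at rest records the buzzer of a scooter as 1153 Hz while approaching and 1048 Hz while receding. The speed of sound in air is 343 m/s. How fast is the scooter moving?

f₁/f₂ = (v + v_s)/(v − v_s), so v_s = v · (f₁ − f₂)/(f₁ + f₂).
v_s = 343 × (1153 − 1048)/(1153 + 1048) = 343 × 105/2201 ≈ 16.4 m/s.

16.4 m/s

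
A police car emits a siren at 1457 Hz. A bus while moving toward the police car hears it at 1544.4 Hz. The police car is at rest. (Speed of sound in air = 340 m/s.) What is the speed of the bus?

f' = f · (v + v_o)/v ⇒ v_o = v · |f'/f − 1|.
v_o = 340 × |1544.4/1457 − 1| = 340 × 0.05999 ≈ 20.4 m/s.

20.4 m/s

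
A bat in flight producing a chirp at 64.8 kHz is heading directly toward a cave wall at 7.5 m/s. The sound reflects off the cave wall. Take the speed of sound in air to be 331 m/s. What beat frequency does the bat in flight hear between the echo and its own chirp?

The cave wall receives the sound from a moving source: f₁ = f₀ · v/(v − v_e) = 64.8 × 331/323.5 ≈ 66.30 kHz.
On the return leg the bat in flight is a moving observer: f₂ = f₁ · (v + v_e)/v = 66.30 × 338.5/331 ≈ 67.80 kHz.
Equivalently f₂ = f₀ · (v + v_e)/(v − v_e).
Beat against the emitted tone (with f₀ = 64800 Hz): |f₂ − f₀| = 2v_e·f₀/(v − v_e) = 2 × 7.5 × 64800/323.5 ≈ 3005 Hz.

3005 Hz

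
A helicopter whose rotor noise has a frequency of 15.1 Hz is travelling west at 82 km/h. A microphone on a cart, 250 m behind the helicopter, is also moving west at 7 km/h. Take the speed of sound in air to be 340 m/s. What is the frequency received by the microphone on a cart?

82 km/h = 22.78 m/s; 7 km/h = 1.944 m/s.
The microphone on a cart is behind, so the helicopter is moving away from it while the microphone on a cart is moving toward the helicopter.
With source receding and observer approaching, f' = f · (v + v_o)/(v + v_s).
f' = 15.1 × (340 + 1.944)/(340 + 22.78) = 15.1 × 341.94/362.78 ≈ 14.2 Hz.

14.2 Hz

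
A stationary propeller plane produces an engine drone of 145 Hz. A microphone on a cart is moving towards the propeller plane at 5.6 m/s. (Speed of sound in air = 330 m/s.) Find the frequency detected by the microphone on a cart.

147 Hz

Only the observer moves, toward the source, so f' = f · (v + v_o)/v.
f' = 145 × (330 + 5.6)/330 = 145 × 335.6/330 ≈ 147 Hz.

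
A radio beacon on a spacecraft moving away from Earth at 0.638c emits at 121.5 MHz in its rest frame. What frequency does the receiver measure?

Relativistic Doppler for frequency: f' = f₀ · √((1 − β)/(1 + β)).
f' = 121.5 × √(0.3620/1.6380) = 121.5 × 0.47011 ≈ 57.1 MHz.

57.1 MHz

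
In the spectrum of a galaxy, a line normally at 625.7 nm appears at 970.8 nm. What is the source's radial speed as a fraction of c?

0.413c

λ'/λ₀ = 1.5515 > 1 (redshift), so the source is receding.
λ'/λ₀ = √((1 + β)/(1 − β)) for a receding source ⇒ β = (r² − 1)/(r² + 1) with r = λ'/λ₀.
β = (2.4073 − 1)/(2.4073 + 1) ≈ 0.413.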